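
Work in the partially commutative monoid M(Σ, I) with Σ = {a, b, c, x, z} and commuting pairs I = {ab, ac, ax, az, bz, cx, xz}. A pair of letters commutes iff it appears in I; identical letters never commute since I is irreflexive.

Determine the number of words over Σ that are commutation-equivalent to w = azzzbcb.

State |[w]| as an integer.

28

#0=a has no predecessor
#1=z has no predecessor
#2=z depends on [1:z]
#3=z depends on [2:z]
#4=b has no predecessor
#5=c depends on [3:z, 4:b]
#6=b depends on [5:c]
sources: [0:a, 1:z, 4:b]
N(rest) = Σ N(rest − s) over sources s of rest; N(one piece) = 1:
  size 1 → [0]=1  [6]=1
  size 2 → [0,6]=2  [5,6]=1
  size 3 → [0,5,6]=3  [3,5,6]=1  [4,5,6]=1
  size 4 → [0,3,5,6]=4  [0,4,5,6]=4  [2,3,5,6]=1  [3,4,5,6]=2
  size 5 → [0,2,3,5,6]=5  [0,3,4,5,6]=10  [1,2,3,5,6]=1  [2,3,4,5,6]=3
  first=0(a) contributes 4
  first=1(z) contributes 18
  first=4(b) contributes 6
|[w]| = 28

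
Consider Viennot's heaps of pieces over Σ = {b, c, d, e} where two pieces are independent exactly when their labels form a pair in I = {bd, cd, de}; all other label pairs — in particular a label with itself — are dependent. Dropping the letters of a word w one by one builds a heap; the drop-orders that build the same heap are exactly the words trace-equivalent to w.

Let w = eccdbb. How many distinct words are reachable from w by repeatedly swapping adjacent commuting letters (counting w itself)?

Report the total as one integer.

6

#0=e has no predecessor
#1=c depends on [0:e]
#2=c depends on [1:c]
#3=d has no predecessor
#4=b depends on [2:c]
#5=b depends on [4:b]
sources: [0:e, 3:d]
N(rest) = Σ N(rest − s) over sources s of rest; N(one piece) = 1:
  size 1 → [3]=1  [5]=1
  size 2 → [3,5]=2  [4,5]=1
  size 3 → [2,4,5]=1  [3,4,5]=3
  size 4 → [1,2,4,5]=1  [2,3,4,5]=4
  first=0(e) contributes 5
  first=3(d) contributes 1
|[w]| = 6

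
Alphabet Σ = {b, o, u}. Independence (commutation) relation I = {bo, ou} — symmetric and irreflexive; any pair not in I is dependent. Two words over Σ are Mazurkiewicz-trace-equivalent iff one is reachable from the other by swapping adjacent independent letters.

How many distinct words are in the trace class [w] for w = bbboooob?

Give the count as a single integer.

70

#0=b has no predecessor
#1=b depends on [0:b]
#2=b depends on [1:b]
#3=o has no predecessor
#4=o depends on [3:o]
#5=o depends on [4:o]
#6=o depends on [5:o]
#7=b depends on [2:b]
sources: [0:b, 3:o]
N(rest) = Σ N(rest − s) over sources s of rest; N(one piece) = 1:
  size 1 → [6]=1  [7]=1
  size 2 → [2,7]=1  [5,6]=1  [6,7]=2
  size 3 → [1,2,7]=1  [2,6,7]=3  [4,5,6]=1  [5,6,7]=3
  size 4 → [0,1,2,7]=1  [1,2,6,7]=4  [2,5,6,7]=6  [3,4,5,6]=1  [4,5,6,7]=4
  size 5 → [0,1,2,6,7]=5  [1,2,5,6,7]=10  [2,4,5,6,7]=10  [3,4,5,6,7]=5
  size 6 → [0,1,2,5,6,7]=15  [1,2,4,5,6,7]=20  [2,3,4,5,6,7]=15
  first=0(b) contributes 35
  first=3(o) contributes 35
|[w]| = 70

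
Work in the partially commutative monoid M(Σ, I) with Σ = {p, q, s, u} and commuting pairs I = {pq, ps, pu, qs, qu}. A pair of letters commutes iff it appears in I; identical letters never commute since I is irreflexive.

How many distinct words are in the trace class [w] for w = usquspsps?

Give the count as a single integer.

252

drop 0:u onto floor
drop 1:s onto {0:u}
drop 2:q onto floor
drop 3:u onto {1:s}
drop 4:s onto {3:u}
drop 5:p onto floor
drop 6:s onto {4:s}
drop 7:p onto {5:p}
drop 8:s onto {6:s}
ground layer = {0:u, 2:q, 5:p}
drop-orders for the pieces not yet dropped (sum over which currently-grounded one goes next):
  1 to go: {2} 1  {7} 1  {8} 1
  2 to go: {2,7} 2  {2,8} 2  {5,7} 1  {6,8} 1  {7,8} 2
  3 to go: {2,5,7} 3  {2,6,8} 3  {2,7,8} 6  {4,6,8} 1  {5,7,8} 3  {6,7,8} 3
  4 to go: {2,4,6,8} 4  {2,5,7,8} 12  {2,6,7,8} 12  {3,4,6,8} 1  {4,6,7,8} 4  {5,6,7,8} 6
  5 to go: {1,3,4,6,8} 1  {2,3,4,6,8} 5  {2,4,6,7,8} 20  {2,5,6,7,8} 30  {3,4,6,7,8} 5  {4,5,6,7,8} 10
  6 to go: {0,1,3,4,6,8} 1  {1,2,3,4,6,8} 6  {1,3,4,6,7,8} 6  {2,3,4,6,7,8} 30  {2,4,5,6,7,8} 60  {3,4,5,6,7,8} 15
  7 to go: {0,1,2,3,4,6,8} 7  {0,1,3,4,6,7,8} 7  {1,2,3,4,6,7,8} 42  {1,3,4,5,6,7,8} 21  {2,3,4,5,6,7,8} 105
  if 0:u drops first: 168 orders
  if 2:q drops first: 28 orders
  if 5:p drops first: 56 orders
heap linearizations: 252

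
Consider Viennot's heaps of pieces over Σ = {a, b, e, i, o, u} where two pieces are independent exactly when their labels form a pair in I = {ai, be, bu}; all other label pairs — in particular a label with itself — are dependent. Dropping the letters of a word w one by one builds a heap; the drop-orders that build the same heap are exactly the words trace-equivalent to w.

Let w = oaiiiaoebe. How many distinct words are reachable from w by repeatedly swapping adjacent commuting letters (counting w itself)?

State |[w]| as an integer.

drop 0:o onto floor
drop 1:a onto {0:o}
drop 2:i onto {0:o}
drop 3:i onto {2:i}
drop 4:i onto {3:i}
drop 5:a onto {1:a}
drop 6:o onto {4:i, 5:a}
drop 7:e onto {6:o}
drop 8:b onto {6:o}
drop 9:e onto {7:e}
ground layer = {0:o}
drop-orders for the pieces not yet dropped (sum over which currently-grounded one goes next):
  1 to go: {8} 1  {9} 1
  2 to go: {7,9} 1  {8,9} 2
  3 to go: {7,8,9} 3
  4 to go: {6,7,8,9} 3
  5 to go: {4,6,7,8,9} 3  {5,6,7,8,9} 3
  6 to go: {1,5,6,7,8,9} 3  {3,4,6,7,8,9} 3  {4,5,6,7,8,9} 6
  7 to go: {1,4,5,6,7,8,9} 9  {2,3,4,6,7,8,9} 3  {3,4,5,6,7,8,9} 9
  8 to go: {1,3,4,5,6,7,8,9} 18  {2,3,4,5,6,7,8,9} 12
  if 0:o drops first: 30 orders

30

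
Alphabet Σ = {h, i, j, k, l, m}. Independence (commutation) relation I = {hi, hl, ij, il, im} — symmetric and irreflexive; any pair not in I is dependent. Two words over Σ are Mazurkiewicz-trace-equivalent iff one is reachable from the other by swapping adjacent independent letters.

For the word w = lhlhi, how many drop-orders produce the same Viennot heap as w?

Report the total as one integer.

piece 0:l — minimal
piece 1:h — minimal
piece 2:l rests on {0:l}
piece 3:h rests on {1:h}
piece 4:i — minimal
minimal pieces: {0:l, 1:h, 4:i}
ways to finish when only these pieces remain (= sum over removing one remaining piece with nothing left below it):
  1 left: {2}→1  {3}→1  {4}→1
  2 left: {0,2}→1  {1,3}→1  {2,3}→2  {2,4}→2  {3,4}→2
  3 left: {0,2,3}→3  {0,2,4}→3  {1,2,3}→3  {1,3,4}→3  {2,3,4}→6
  placing 0:l first → 12 extensions
  placing 1:h first → 12 extensions
  placing 4:i first → 6 extensions
total linear extensions = 30

30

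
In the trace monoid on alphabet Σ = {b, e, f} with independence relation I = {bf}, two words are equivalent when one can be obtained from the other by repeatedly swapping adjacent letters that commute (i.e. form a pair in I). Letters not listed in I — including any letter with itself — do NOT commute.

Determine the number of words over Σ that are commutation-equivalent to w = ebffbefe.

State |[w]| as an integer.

6

drop 0:e onto floor
drop 1:b onto {0:e}
drop 2:f onto {0:e}
drop 3:f onto {2:f}
drop 4:b onto {1:b}
drop 5:e onto {3:f, 4:b}
drop 6:f onto {5:e}
drop 7:e onto {6:f}
ground layer = {0:e}
drop-orders for the pieces not yet dropped (sum over which currently-grounded one goes next):
  1 to go: {7} 1
  2 to go: {6,7} 1
  3 to go: {5,6,7} 1
  4 to go: {3,5,6,7} 1  {4,5,6,7} 1
  5 to go: {1,4,5,6,7} 1  {2,3,5,6,7} 1  {3,4,5,6,7} 2
  6 to go: {1,3,4,5,6,7} 3  {2,3,4,5,6,7} 3
  if 0:e drops first: 6 orders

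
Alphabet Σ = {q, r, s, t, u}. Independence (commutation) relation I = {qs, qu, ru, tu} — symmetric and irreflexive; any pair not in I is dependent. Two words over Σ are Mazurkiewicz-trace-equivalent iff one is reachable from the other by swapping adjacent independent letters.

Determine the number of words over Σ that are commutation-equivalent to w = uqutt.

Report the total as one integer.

10

piece 0:u — minimal
piece 1:q — minimal
piece 2:u rests on {0:u}
piece 3:t rests on {1:q}
piece 4:t rests on {3:t}
minimal pieces: {0:u, 1:q}
ways to finish when only these pieces remain (= sum over removing one remaining piece with nothing left below it):
  1 left: {2}→1  {4}→1
  2 left: {0,2}→1  {2,4}→2  {3,4}→1
  3 left: {0,2,4}→3  {1,3,4}→1  {2,3,4}→3
  placing 0:u first → 4 extensions
  placing 1:q first → 6 extensions
total linear extensions = 10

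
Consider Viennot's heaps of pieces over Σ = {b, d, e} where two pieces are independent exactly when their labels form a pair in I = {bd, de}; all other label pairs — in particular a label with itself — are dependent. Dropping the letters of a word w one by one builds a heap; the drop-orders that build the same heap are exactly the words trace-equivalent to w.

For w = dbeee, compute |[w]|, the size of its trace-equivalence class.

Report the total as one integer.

drop 0:d onto floor
drop 1:b onto floor
drop 2:e onto {1:b}
drop 3:e onto {2:e}
drop 4:e onto {3:e}
ground layer = {0:d, 1:b}
drop-orders for the pieces not yet dropped (sum over which currently-grounded one goes next):
  1 to go: {0} 1  {4} 1
  2 to go: {0,4} 2  {3,4} 1
  3 to go: {0,3,4} 3  {2,3,4} 1
  if 0:d drops first: 1 orders
  if 1:b drops first: 4 orders
heap linearizations: 5

5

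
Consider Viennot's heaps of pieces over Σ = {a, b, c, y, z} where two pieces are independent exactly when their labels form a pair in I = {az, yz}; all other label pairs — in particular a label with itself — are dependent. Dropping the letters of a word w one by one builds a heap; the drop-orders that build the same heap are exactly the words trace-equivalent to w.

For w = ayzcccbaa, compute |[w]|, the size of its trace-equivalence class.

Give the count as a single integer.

3

0(a) covers ∅
1(y) covers 0:a
2(z) covers ∅
3(c) covers 1:y, 2:z
4(c) covers 3:c
5(c) covers 4:c
6(b) covers 5:c
7(a) covers 6:b
8(a) covers 7:a
floor of heap: 0:a, 2:z
completions by unplaced set U, small U first (add the entries for U minus each lowest piece of U):
  |U|=1: {8}:1
  |U|=2: {7,8}:1
  |U|=3: {6,7,8}:1
  |U|=4: {5,6,7,8}:1
  |U|=5: {4,5,6,7,8}:1
  |U|=6: {3,4,5,6,7,8}:1
  |U|=7: {1,3,4,5,6,7,8}:1  {2,3,4,5,6,7,8}:1
  start at 0(a): 2
  start at 2(z): 1
sum over floor = 3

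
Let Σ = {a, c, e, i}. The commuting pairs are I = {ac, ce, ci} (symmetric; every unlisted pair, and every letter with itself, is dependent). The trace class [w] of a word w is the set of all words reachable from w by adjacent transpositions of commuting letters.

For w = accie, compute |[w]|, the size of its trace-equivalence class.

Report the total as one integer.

10

#0=a has no predecessor
#1=c has no predecessor
#2=c depends on [1:c]
#3=i depends on [0:a]
#4=e depends on [3:i]
sources: [0:a, 1:c]
N(rest) = Σ N(rest − s) over sources s of rest; N(one piece) = 1:
  size 1 → [2]=1  [4]=1
  size 2 → [1,2]=1  [2,4]=2  [3,4]=1
  size 3 → [0,3,4]=1  [1,2,4]=3  [2,3,4]=3
  first=0(a) contributes 6
  first=1(c) contributes 4
|[w]| = 10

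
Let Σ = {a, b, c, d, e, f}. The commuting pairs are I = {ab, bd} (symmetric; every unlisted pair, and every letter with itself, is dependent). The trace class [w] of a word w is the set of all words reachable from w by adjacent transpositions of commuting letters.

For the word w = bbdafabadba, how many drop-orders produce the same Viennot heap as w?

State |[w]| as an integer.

piece 0:b — minimal
piece 1:b rests on {0:b}
piece 2:d — minimal
piece 3:a rests on {2:d}
piece 4:f rests on {1:b, 3:a}
piece 5:a rests on {4:f}
piece 6:b rests on {4:f}
piece 7:a rests on {5:a}
piece 8:d rests on {7:a}
piece 9:b rests on {6:b}
piece 10:a rests on {8:d}
minimal pieces: {0:b, 2:d}
ways to finish when only these pieces remain (= sum over removing one remaining piece with nothing left below it):
  1 left: {9}→1  {10}→1
  2 left: {6,9}→1  {8,10}→1  {9,10}→2
  3 left: {6,9,10}→3  {7,8,10}→1  {8,9,10}→3
  4 left: {5,7,8,10}→1  {6,8,9,10}→6  {7,8,9,10}→4
  5 left: {5,7,8,9,10}→5  {6,7,8,9,10}→10
  6 left: {5,6,7,8,9,10}→15
  7 left: {4,5,6,7,8,9,10}→15
  8 left: {1,4,5,6,7,8,9,10}→15  {3,4,5,6,7,8,9,10}→15
  9 left: {0,1,4,5,6,7,8,9,10}→15  {1,3,4,5,6,7,8,9,10}→30  {2,3,4,5,6,7,8,9,10}→15
  placing 0:b first → 45 extensions
  placing 2:d first → 45 extensions
total linear extensions = 90

90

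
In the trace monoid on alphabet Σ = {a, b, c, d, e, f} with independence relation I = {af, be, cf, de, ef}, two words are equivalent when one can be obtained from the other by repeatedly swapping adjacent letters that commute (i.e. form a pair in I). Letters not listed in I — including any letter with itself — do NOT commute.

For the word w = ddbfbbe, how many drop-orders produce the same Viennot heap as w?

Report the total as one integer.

0(d) covers ∅
1(d) covers 0:d
2(b) covers 1:d
3(f) covers 2:b
4(b) covers 3:f
5(b) covers 4:b
6(e) covers ∅
floor of heap: 0:d, 6:e
completions by unplaced set U, small U first (add the entries for U minus each lowest piece of U):
  |U|=1: {5}:1  {6}:1
  |U|=2: {4,5}:1  {5,6}:2
  |U|=3: {3,4,5}:1  {4,5,6}:3
  |U|=4: {2,3,4,5}:1  {3,4,5,6}:4
  |U|=5: {1,2,3,4,5}:1  {2,3,4,5,6}:5
  start at 0(d): 6
  start at 6(e): 1
sum over floor = 7

7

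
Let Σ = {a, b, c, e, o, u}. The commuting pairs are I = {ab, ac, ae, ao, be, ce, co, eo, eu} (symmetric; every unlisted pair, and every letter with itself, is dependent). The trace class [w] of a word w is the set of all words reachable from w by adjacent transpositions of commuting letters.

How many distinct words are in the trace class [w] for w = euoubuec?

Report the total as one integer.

28

piece 0:e — minimal
piece 1:u — minimal
piece 2:o rests on {1:u}
piece 3:u rests on {2:o}
piece 4:b rests on {3:u}
piece 5:u rests on {4:b}
piece 6:e rests on {0:e}
piece 7:c rests on {5:u}
minimal pieces: {0:e, 1:u}
ways to finish when only these pieces remain (= sum over removing one remaining piece with nothing left below it):
  1 left: {6}→1  {7}→1
  2 left: {0,6}→1  {5,7}→1  {6,7}→2
  3 left: {0,6,7}→3  {4,5,7}→1  {5,6,7}→3
  4 left: {0,5,6,7}→6  {3,4,5,7}→1  {4,5,6,7}→4
  5 left: {0,4,5,6,7}→10  {2,3,4,5,7}→1  {3,4,5,6,7}→5
  6 left: {0,3,4,5,6,7}→15  {1,2,3,4,5,7}→1  {2,3,4,5,6,7}→6
  placing 0:e first → 7 extensions
  placing 1:u first → 21 extensions
total linear extensions = 28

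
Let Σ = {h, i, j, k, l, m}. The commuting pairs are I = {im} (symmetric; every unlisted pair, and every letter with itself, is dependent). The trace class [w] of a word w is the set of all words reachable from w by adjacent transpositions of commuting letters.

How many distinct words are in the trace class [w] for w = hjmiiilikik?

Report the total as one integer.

drop 0:h onto floor
drop 1:j onto {0:h}
drop 2:m onto {1:j}
drop 3:i onto {1:j}
drop 4:i onto {3:i}
drop 5:i onto {4:i}
drop 6:l onto {2:m, 5:i}
drop 7:i onto {6:l}
drop 8:k onto {7:i}
drop 9:i onto {8:k}
drop 10:k onto {9:i}
ground layer = {0:h}
drop-orders for the pieces not yet dropped (sum over which currently-grounded one goes next):
  1 to go: {10} 1
  2 to go: {9,10} 1
  3 to go: {8,9,10} 1
  4 to go: {7,8,9,10} 1
  5 to go: {6,7,8,9,10} 1
  6 to go: {2,6,7,8,9,10} 1  {5,6,7,8,9,10} 1
  7 to go: {2,5,6,7,8,9,10} 2  {4,5,6,7,8,9,10} 1
  8 to go: {2,4,5,6,7,8,9,10} 3  {3,4,5,6,7,8,9,10} 1
  9 to go: {2,3,4,5,6,7,8,9,10} 4
  if 0:h drops first: 4 orders

4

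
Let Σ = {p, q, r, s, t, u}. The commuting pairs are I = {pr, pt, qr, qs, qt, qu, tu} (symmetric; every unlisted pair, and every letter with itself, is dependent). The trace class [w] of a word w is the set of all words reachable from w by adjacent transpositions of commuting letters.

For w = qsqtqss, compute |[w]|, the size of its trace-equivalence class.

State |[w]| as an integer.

0(q) covers ∅
1(s) covers ∅
2(q) covers 0:q
3(t) covers 1:s
4(q) covers 2:q
5(s) covers 3:t
6(s) covers 5:s
floor of heap: 0:q, 1:s
completions by unplaced set U, small U first (add the entries for U minus each lowest piece of U):
  |U|=1: {4}:1  {6}:1
  |U|=2: {2,4}:1  {4,6}:2  {5,6}:1
  |U|=3: {0,2,4}:1  {2,4,6}:3  {3,5,6}:1  {4,5,6}:3
  |U|=4: {0,2,4,6}:4  {1,3,5,6}:1  {2,4,5,6}:6  {3,4,5,6}:4
  |U|=5: {0,2,4,5,6}:10  {1,3,4,5,6}:5  {2,3,4,5,6}:10
  start at 0(q): 15
  start at 1(s): 20
sum over floor = 35

35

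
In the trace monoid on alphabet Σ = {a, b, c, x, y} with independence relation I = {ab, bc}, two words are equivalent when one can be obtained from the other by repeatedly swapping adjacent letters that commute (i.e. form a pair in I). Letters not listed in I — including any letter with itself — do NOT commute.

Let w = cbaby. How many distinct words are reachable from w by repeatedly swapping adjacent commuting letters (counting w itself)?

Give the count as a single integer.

#0=c has no predecessor
#1=b has no predecessor
#2=a depends on [0:c]
#3=b depends on [1:b]
#4=y depends on [2:a, 3:b]
sources: [0:c, 1:b]
N(rest) = Σ N(rest − s) over sources s of rest; N(one piece) = 1:
  size 1 → [4]=1
  size 2 → [2,4]=1  [3,4]=1
  size 3 → [0,2,4]=1  [1,3,4]=1  [2,3,4]=2
  first=0(c) contributes 3
  first=1(b) contributes 3
|[w]| = 6

6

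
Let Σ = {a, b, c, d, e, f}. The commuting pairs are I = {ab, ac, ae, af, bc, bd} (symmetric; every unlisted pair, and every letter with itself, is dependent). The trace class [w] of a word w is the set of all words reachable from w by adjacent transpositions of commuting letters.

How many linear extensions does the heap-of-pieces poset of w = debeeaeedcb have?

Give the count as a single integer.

#0=d has no predecessor
#1=e depends on [0:d]
#2=b depends on [1:e]
#3=e depends on [2:b]
#4=e depends on [3:e]
#5=a depends on [0:d]
#6=e depends on [4:e]
#7=e depends on [6:e]
#8=d depends on [5:a, 7:e]
#9=c depends on [8:d]
#10=b depends on [7:e]
sources: [0:d]
N(rest) = Σ N(rest − s) over sources s of rest; N(one piece) = 1:
  size 1 → [9]=1  [10]=1
  size 2 → [8,9]=1  [9,10]=2
  size 3 → [5,8,9]=1  [8,9,10]=3
  size 4 → [5,8,9,10]=4  [7,8,9,10]=3
  size 5 → [5,7,8,9,10]=7  [6,7,8,9,10]=3
  size 6 → [4,6,7,8,9,10]=3  [5,6,7,8,9,10]=10
  size 7 → [3,4,6,7,8,9,10]=3  [4,5,6,7,8,9,10]=13
  size 8 → [2,3,4,6,7,8,9,10]=3  [3,4,5,6,7,8,9,10]=16
  size 9 → [1,2,3,4,6,7,8,9,10]=3  [2,3,4,5,6,7,8,9,10]=19
  first=0(d) contributes 22

22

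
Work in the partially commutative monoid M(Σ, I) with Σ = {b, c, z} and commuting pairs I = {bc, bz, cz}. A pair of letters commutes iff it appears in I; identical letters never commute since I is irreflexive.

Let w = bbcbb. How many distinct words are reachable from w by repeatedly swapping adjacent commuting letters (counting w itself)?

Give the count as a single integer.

5

#0=b has no predecessor
#1=b depends on [0:b]
#2=c has no predecessor
#3=b depends on [1:b]
#4=b depends on [3:b]
sources: [0:b, 2:c]
N(rest) = Σ N(rest − s) over sources s of rest; N(one piece) = 1:
  size 1 → [2]=1  [4]=1
  size 2 → [2,4]=2  [3,4]=1
  size 3 → [1,3,4]=1  [2,3,4]=3
  first=0(b) contributes 4
  first=2(c) contributes 1
|[w]| = 5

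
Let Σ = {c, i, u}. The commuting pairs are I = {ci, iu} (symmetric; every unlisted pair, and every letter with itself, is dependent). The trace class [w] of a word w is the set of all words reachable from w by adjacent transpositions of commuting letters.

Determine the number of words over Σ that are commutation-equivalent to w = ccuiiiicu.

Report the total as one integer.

0(c) covers ∅
1(c) covers 0:c
2(u) covers 1:c
3(i) covers ∅
4(i) covers 3:i
5(i) covers 4:i
6(i) covers 5:i
7(c) covers 2:u
8(u) covers 7:c
floor of heap: 0:c, 3:i
completions by unplaced set U, small U first (add the entries for U minus each lowest piece of U):
  |U|=1: {6}:1  {8}:1
  |U|=2: {5,6}:1  {6,8}:2  {7,8}:1
  |U|=3: {2,7,8}:1  {4,5,6}:1  {5,6,8}:3  {6,7,8}:3
  |U|=4: {1,2,7,8}:1  {2,6,7,8}:4  {3,4,5,6}:1  {4,5,6,8}:4  {5,6,7,8}:6
  |U|=5: {0,1,2,7,8}:1  {1,2,6,7,8}:5  {2,5,6,7,8}:10  {3,4,5,6,8}:5  {4,5,6,7,8}:10
  |U|=6: {0,1,2,6,7,8}:6  {1,2,5,6,7,8}:15  {2,4,5,6,7,8}:20  {3,4,5,6,7,8}:15
  |U|=7: {0,1,2,5,6,7,8}:21  {1,2,4,5,6,7,8}:35  {2,3,4,5,6,7,8}:35
  start at 0(c): 70
  start at 3(i): 56
sum over floor = 126

126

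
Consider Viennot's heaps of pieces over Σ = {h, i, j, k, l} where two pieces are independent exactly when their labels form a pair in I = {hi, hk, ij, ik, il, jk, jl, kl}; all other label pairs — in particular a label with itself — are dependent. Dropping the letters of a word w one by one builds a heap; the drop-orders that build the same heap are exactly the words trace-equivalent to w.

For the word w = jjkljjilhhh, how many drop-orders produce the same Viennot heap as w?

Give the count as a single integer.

piece 0:j — minimal
piece 1:j rests on {0:j}
piece 2:k — minimal
piece 3:l — minimal
piece 4:j rests on {1:j}
piece 5:j rests on {4:j}
piece 6:i — minimal
piece 7:l rests on {3:l}
piece 8:h rests on {5:j, 7:l}
piece 9:h rests on {8:h}
piece 10:h rests on {9:h}
minimal pieces: {0:j, 2:k, 3:l, 6:i}
ways to finish when only these pieces remain (= sum over removing one remaining piece with nothing left below it):
  1 left: {2}→1  {6}→1  {10}→1
  2 left: {2,6}→2  {2,10}→2  {6,10}→2  {9,10}→1
  3 left: {2,6,10}→6  {2,9,10}→3  {6,9,10}→3  {8,9,10}→1
  4 left: {2,6,9,10}→12  {2,8,9,10}→4  {5,8,9,10}→1  {6,8,9,10}→4  {7,8,9,10}→1
  5 left: {2,5,8,9,10}→5  {2,6,8,9,10}→20  {2,7,8,9,10}→5  {3,7,8,9,10}→1  {4,5,8,9,10}→1  {5,6,8,9,10}→5  {5,7,8,9,10}→2  {6,7,8,9,10}→5
  6 left: {1,4,5,8,9,10}→1  {2,3,7,8,9,10}→6  {2,4,5,8,9,10}→6  {2,5,6,8,9,10}→30  {2,5,7,8,9,10}→12  {2,6,7,8,9,10}→30  {3,5,7,8,9,10}→3  {3,6,7,8,9,10}→6  {4,5,6,8,9,10}→6  {4,5,7,8,9,10}→3  {5,6,7,8,9,10}→12
  7 left: {0,1,4,5,8,9,10}→1  {1,2,4,5,8,9,10}→7  {1,4,5,6,8,9,10}→7  {1,4,5,7,8,9,10}→4  {2,3,5,7,8,9,10}→21  {2,3,6,7,8,9,10}→42  {2,4,5,6,8,9,10}→42  {2,4,5,7,8,9,10}→21  {2,5,6,7,8,9,10}→84  {3,4,5,7,8,9,10}→6  {3,5,6,7,8,9,10}→21  {4,5,6,7,8,9,10}→21
  8 left: {0,1,2,4,5,8,9,10}→8  {0,1,4,5,6,8,9,10}→8  {0,1,4,5,7,8,9,10}→5  {1,2,4,5,6,8,9,10}→56  {1,2,4,5,7,8,9,10}→32  {1,3,4,5,7,8,9,10}→10  {1,4,5,6,7,8,9,10}→32  {2,3,4,5,7,8,9,10}→48  {2,3,5,6,7,8,9,10}→168  {2,4,5,6,7,8,9,10}→168  {3,4,5,6,7,8,9,10}→48
  9 left: {0,1,2,4,5,6,8,9,10}→72  {0,1,2,4,5,7,8,9,10}→45  {0,1,3,4,5,7,8,9,10}→15  {0,1,4,5,6,7,8,9,10}→45  {1,2,3,4,5,7,8,9,10}→90  {1,2,4,5,6,7,8,9,10}→288  {1,3,4,5,6,7,8,9,10}→90  {2,3,4,5,6,7,8,9,10}→432
  placing 0:j first → 900 extensions
  placing 2:k first → 150 extensions
  placing 3:l first → 450 extensions
  placing 6:i first → 150 extensions
total linear extensions = 1650

1650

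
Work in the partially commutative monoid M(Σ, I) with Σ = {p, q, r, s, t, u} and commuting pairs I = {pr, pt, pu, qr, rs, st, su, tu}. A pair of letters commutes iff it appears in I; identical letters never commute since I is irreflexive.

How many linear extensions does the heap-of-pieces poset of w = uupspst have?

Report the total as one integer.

drop 0:u onto floor
drop 1:u onto {0:u}
drop 2:p onto floor
drop 3:s onto {2:p}
drop 4:p onto {3:s}
drop 5:s onto {4:p}
drop 6:t onto floor
ground layer = {0:u, 2:p, 6:t}
drop-orders for the pieces not yet dropped (sum over which currently-grounded one goes next):
  1 to go: {1} 1  {5} 1  {6} 1
  2 to go: {0,1} 1  {1,5} 2  {1,6} 2  {4,5} 1  {5,6} 2
  3 to go: {0,1,5} 3  {0,1,6} 3  {1,4,5} 3  {1,5,6} 6  {3,4,5} 1  {4,5,6} 3
  4 to go: {0,1,4,5} 6  {0,1,5,6} 12  {1,3,4,5} 4  {1,4,5,6} 12  {2,3,4,5} 1  {3,4,5,6} 4
  5 to go: {0,1,3,4,5} 10  {0,1,4,5,6} 30  {1,2,3,4,5} 5  {1,3,4,5,6} 20  {2,3,4,5,6} 5
  if 0:u drops first: 30 orders
  if 2:p drops first: 60 orders
  if 6:t drops first: 15 orders
heap linearizations: 105

105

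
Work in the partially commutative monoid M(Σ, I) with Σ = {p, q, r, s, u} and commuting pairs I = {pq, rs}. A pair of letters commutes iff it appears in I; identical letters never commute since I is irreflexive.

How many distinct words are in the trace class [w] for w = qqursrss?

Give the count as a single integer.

10

drop 0:q onto floor
drop 1:q onto {0:q}
drop 2:u onto {1:q}
drop 3:r onto {2:u}
drop 4:s onto {2:u}
drop 5:r onto {3:r}
drop 6:s onto {4:s}
drop 7:s onto {6:s}
ground layer = {0:q}
drop-orders for the pieces not yet dropped (sum over which currently-grounded one goes next):
  1 to go: {5} 1  {7} 1
  2 to go: {3,5} 1  {5,7} 2  {6,7} 1
  3 to go: {3,5,7} 3  {4,6,7} 1  {5,6,7} 3
  4 to go: {3,5,6,7} 6  {4,5,6,7} 4
  5 to go: {3,4,5,6,7} 10
  6 to go: {2,3,4,5,6,7} 10
  if 0:q drops first: 10 orders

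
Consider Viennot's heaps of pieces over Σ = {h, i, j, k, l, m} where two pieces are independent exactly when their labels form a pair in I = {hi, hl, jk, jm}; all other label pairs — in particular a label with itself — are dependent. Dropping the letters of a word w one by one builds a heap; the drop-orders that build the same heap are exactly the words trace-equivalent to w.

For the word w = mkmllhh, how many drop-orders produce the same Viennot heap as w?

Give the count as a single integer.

#0=m has no predecessor
#1=k depends on [0:m]
#2=m depends on [1:k]
#3=l depends on [2:m]
#4=l depends on [3:l]
#5=h depends on [2:m]
#6=h depends on [5:h]
sources: [0:m]
N(rest) = Σ N(rest − s) over sources s of rest; N(one piece) = 1:
  size 1 → [4]=1  [6]=1
  size 2 → [3,4]=1  [4,6]=2  [5,6]=1
  size 3 → [3,4,6]=3  [4,5,6]=3
  size 4 → [3,4,5,6]=6
  size 5 → [2,3,4,5,6]=6
  first=0(m) contributes 6

6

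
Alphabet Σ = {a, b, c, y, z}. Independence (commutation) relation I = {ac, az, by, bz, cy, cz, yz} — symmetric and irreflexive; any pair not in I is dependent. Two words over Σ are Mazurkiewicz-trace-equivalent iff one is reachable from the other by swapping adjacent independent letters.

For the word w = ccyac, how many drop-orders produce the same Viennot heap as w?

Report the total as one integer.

drop 0:c onto floor
drop 1:c onto {0:c}
drop 2:y onto floor
drop 3:a onto {2:y}
drop 4:c onto {1:c}
ground layer = {0:c, 2:y}
drop-orders for the pieces not yet dropped (sum over which currently-grounded one goes next):
  1 to go: {3} 1  {4} 1
  2 to go: {1,4} 1  {2,3} 1  {3,4} 2
  3 to go: {0,1,4} 1  {1,3,4} 3  {2,3,4} 3
  if 0:c drops first: 6 orders
  if 2:y drops first: 4 orders
heap linearizations: 10

10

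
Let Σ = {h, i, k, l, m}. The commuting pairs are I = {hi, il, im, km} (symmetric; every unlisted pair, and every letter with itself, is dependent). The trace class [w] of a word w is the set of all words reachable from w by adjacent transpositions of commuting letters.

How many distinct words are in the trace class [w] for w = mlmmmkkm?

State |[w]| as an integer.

15

piece 0:m — minimal
piece 1:l rests on {0:m}
piece 2:m rests on {1:l}
piece 3:m rests on {2:m}
piece 4:m rests on {3:m}
piece 5:k rests on {1:l}
piece 6:k rests on {5:k}
piece 7:m rests on {4:m}
minimal pieces: {0:m}
ways to finish when only these pieces remain (= sum over removing one remaining piece with nothing left below it):
  1 left: {6}→1  {7}→1
  2 left: {4,7}→1  {5,6}→1  {6,7}→2
  3 left: {3,4,7}→1  {4,6,7}→3  {5,6,7}→3
  4 left: {2,3,4,7}→1  {3,4,6,7}→4  {4,5,6,7}→6
  5 left: {2,3,4,6,7}→5  {3,4,5,6,7}→10
  6 left: {2,3,4,5,6,7}→15
  placing 0:m first → 15 extensions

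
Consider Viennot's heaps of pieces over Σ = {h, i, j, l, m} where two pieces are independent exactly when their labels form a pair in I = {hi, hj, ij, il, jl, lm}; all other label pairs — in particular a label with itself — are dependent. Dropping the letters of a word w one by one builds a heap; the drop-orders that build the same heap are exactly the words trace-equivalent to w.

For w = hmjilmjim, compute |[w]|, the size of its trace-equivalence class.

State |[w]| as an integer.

#0=h has no predecessor
#1=m depends on [0:h]
#2=j depends on [1:m]
#3=i depends on [1:m]
#4=l depends on [0:h]
#5=m depends on [2:j, 3:i]
#6=j depends on [5:m]
#7=i depends on [5:m]
#8=m depends on [6:j, 7:i]
sources: [0:h]
N(rest) = Σ N(rest − s) over sources s of rest; N(one piece) = 1:
  size 1 → [4]=1  [8]=1
  size 2 → [4,8]=2  [6,8]=1  [7,8]=1
  size 3 → [4,6,8]=3  [4,7,8]=3  [6,7,8]=2
  size 4 → [4,6,7,8]=8  [5,6,7,8]=2
  size 5 → [2,5,6,7,8]=2  [3,5,6,7,8]=2  [4,5,6,7,8]=10
  size 6 → [2,3,5,6,7,8]=4  [2,4,5,6,7,8]=12  [3,4,5,6,7,8]=12
  size 7 → [1,2,3,5,6,7,8]=4  [2,3,4,5,6,7,8]=28
  first=0(h) contributes 32

32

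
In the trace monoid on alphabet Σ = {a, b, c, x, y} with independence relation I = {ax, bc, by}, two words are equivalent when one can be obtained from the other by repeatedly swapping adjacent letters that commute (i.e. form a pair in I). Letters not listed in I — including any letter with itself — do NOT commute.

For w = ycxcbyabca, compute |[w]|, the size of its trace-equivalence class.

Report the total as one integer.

6

#0=y has no predecessor
#1=c depends on [0:y]
#2=x depends on [1:c]
#3=c depends on [2:x]
#4=b depends on [2:x]
#5=y depends on [3:c]
#6=a depends on [4:b, 5:y]
#7=b depends on [6:a]
#8=c depends on [6:a]
#9=a depends on [7:b, 8:c]
sources: [0:y]
N(rest) = Σ N(rest − s) over sources s of rest; N(one piece) = 1:
  size 1 → [9]=1
  size 2 → [7,9]=1  [8,9]=1
  size 3 → [7,8,9]=2
  size 4 → [6,7,8,9]=2
  size 5 → [4,6,7,8,9]=2  [5,6,7,8,9]=2
  size 6 → [3,5,6,7,8,9]=2  [4,5,6,7,8,9]=4
  size 7 → [3,4,5,6,7,8,9]=6
  size 8 → [2,3,4,5,6,7,8,9]=6
  first=0(y) contributes 6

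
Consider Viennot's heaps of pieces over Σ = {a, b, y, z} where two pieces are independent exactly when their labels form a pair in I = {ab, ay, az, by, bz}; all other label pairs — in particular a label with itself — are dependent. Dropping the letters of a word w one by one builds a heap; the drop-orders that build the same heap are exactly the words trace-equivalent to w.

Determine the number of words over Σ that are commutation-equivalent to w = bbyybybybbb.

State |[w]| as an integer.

330

piece 0:b — minimal
piece 1:b rests on {0:b}
piece 2:y — minimal
piece 3:y rests on {2:y}
piece 4:b rests on {1:b}
piece 5:y rests on {3:y}
piece 6:b rests on {4:b}
piece 7:y rests on {5:y}
piece 8:b rests on {6:b}
piece 9:b rests on {8:b}
piece 10:b rests on {9:b}
minimal pieces: {0:b, 2:y}
ways to finish when only these pieces remain (= sum over removing one remaining piece with nothing left below it):
  1 left: {7}→1  {10}→1
  2 left: {5,7}→1  {7,10}→2  {9,10}→1
  3 left: {3,5,7}→1  {5,7,10}→3  {7,9,10}→3  {8,9,10}→1
  4 left: {2,3,5,7}→1  {3,5,7,10}→4  {5,7,9,10}→6  {6,8,9,10}→1  {7,8,9,10}→4
  5 left: {2,3,5,7,10}→5  {3,5,7,9,10}→10  {4,6,8,9,10}→1  {5,7,8,9,10}→10  {6,7,8,9,10}→5
  6 left: {1,4,6,8,9,10}→1  {2,3,5,7,9,10}→15  {3,5,7,8,9,10}→20  {4,6,7,8,9,10}→6  {5,6,7,8,9,10}→15
  7 left: {0,1,4,6,8,9,10}→1  {1,4,6,7,8,9,10}→7  {2,3,5,7,8,9,10}→35  {3,5,6,7,8,9,10}→35  {4,5,6,7,8,9,10}→21
  8 left: {0,1,4,6,7,8,9,10}→8  {1,4,5,6,7,8,9,10}→28  {2,3,5,6,7,8,9,10}→70  {3,4,5,6,7,8,9,10}→56
  9 left: {0,1,4,5,6,7,8,9,10}→36  {1,3,4,5,6,7,8,9,10}→84  {2,3,4,5,6,7,8,9,10}→126
  placing 0:b first → 210 extensions
  placing 2:y first → 120 extensions
total linear extensions = 330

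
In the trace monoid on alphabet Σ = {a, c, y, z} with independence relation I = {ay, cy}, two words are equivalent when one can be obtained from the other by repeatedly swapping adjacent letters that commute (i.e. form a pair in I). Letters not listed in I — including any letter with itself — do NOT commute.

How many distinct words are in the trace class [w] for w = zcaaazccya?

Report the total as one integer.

4

piece 0:z — minimal
piece 1:c rests on {0:z}
piece 2:a rests on {1:c}
piece 3:a rests on {2:a}
piece 4:a rests on {3:a}
piece 5:z rests on {4:a}
piece 6:c rests on {5:z}
piece 7:c rests on {6:c}
piece 8:y rests on {5:z}
piece 9:a rests on {7:c}
minimal pieces: {0:z}
ways to finish when only these pieces remain (= sum over removing one remaining piece with nothing left below it):
  1 left: {8}→1  {9}→1
  2 left: {7,9}→1  {8,9}→2
  3 left: {6,7,9}→1  {7,8,9}→3
  4 left: {6,7,8,9}→4
  5 left: {5,6,7,8,9}→4
  6 left: {4,5,6,7,8,9}→4
  7 left: {3,4,5,6,7,8,9}→4
  8 left: {2,3,4,5,6,7,8,9}→4
  placing 0:z first → 4 extensions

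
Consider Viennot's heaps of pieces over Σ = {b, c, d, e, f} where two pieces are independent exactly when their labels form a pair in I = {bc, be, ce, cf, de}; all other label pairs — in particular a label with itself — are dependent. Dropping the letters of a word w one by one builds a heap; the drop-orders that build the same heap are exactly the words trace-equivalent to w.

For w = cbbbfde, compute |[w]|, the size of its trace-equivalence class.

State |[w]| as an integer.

11

piece 0:c — minimal
piece 1:b — minimal
piece 2:b rests on {1:b}
piece 3:b rests on {2:b}
piece 4:f rests on {3:b}
piece 5:d rests on {0:c, 4:f}
piece 6:e rests on {4:f}
minimal pieces: {0:c, 1:b}
ways to finish when only these pieces remain (= sum over removing one remaining piece with nothing left below it):
  1 left: {5}→1  {6}→1
  2 left: {0,5}→1  {5,6}→2
  3 left: {0,5,6}→3  {4,5,6}→2
  4 left: {0,4,5,6}→5  {3,4,5,6}→2
  5 left: {0,3,4,5,6}→7  {2,3,4,5,6}→2
  placing 0:c first → 2 extensions
  placing 1:b first → 9 extensions
total linear extensions = 11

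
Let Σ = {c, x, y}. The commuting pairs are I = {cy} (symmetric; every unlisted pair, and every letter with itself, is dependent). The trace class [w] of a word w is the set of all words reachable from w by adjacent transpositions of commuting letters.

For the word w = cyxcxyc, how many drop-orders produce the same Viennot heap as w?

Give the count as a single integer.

4

piece 0:c — minimal
piece 1:y — minimal
piece 2:x rests on {0:c, 1:y}
piece 3:c rests on {2:x}
piece 4:x rests on {3:c}
piece 5:y rests on {4:x}
piece 6:c rests on {4:x}
minimal pieces: {0:c, 1:y}
ways to finish when only these pieces remain (= sum over removing one remaining piece with nothing left below it):
  1 left: {5}→1  {6}→1
  2 left: {5,6}→2
  3 left: {4,5,6}→2
  4 left: {3,4,5,6}→2
  5 left: {2,3,4,5,6}→2
  placing 0:c first → 2 extensions
  placing 1:y first → 2 extensions
total linear extensions = 4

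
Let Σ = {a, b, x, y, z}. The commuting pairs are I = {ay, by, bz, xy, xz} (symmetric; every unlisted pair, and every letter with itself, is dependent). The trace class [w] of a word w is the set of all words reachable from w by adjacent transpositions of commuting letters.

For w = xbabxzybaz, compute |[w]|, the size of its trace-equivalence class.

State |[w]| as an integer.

14

0(x) covers ∅
1(b) covers 0:x
2(a) covers 1:b
3(b) covers 2:a
4(x) covers 3:b
5(z) covers 2:a
6(y) covers 5:z
7(b) covers 4:x
8(a) covers 5:z, 7:b
9(z) covers 6:y, 8:a
floor of heap: 0:x
completions by unplaced set U, small U first (add the entries for U minus each lowest piece of U):
  |U|=1: {9}:1
  |U|=2: {6,9}:1  {8,9}:1
  |U|=3: {6,8,9}:2  {7,8,9}:1
  |U|=4: {4,7,8,9}:1  {5,6,8,9}:2  {6,7,8,9}:3
  |U|=5: {3,4,7,8,9}:1  {4,6,7,8,9}:4  {5,6,7,8,9}:5
  |U|=6: {3,4,6,7,8,9}:5  {4,5,6,7,8,9}:9
  |U|=7: {3,4,5,6,7,8,9}:14
  |U|=8: {2,3,4,5,6,7,8,9}:14
  start at 0(x): 14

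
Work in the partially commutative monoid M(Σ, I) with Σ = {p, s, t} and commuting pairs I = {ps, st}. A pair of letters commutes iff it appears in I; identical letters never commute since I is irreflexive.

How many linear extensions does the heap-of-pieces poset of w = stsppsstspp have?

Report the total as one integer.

drop 0:s onto floor
drop 1:t onto floor
drop 2:s onto {0:s}
drop 3:p onto {1:t}
drop 4:p onto {3:p}
drop 5:s onto {2:s}
drop 6:s onto {5:s}
drop 7:t onto {4:p}
drop 8:s onto {6:s}
drop 9:p onto {7:t}
drop 10:p onto {9:p}
ground layer = {0:s, 1:t}
drop-orders for the pieces not yet dropped (sum over which currently-grounded one goes next):
  1 to go: {8} 1  {10} 1
  2 to go: {6,8} 1  {8,10} 2  {9,10} 1
  3 to go: {5,6,8} 1  {6,8,10} 3  {7,9,10} 1  {8,9,10} 3
  4 to go: {2,5,6,8} 1  {4,7,9,10} 1  {5,6,8,10} 4  {6,8,9,10} 6  {7,8,9,10} 4
  5 to go: {0,2,5,6,8} 1  {2,5,6,8,10} 5  {3,4,7,9,10} 1  {4,7,8,9,10} 5  {5,6,8,9,10} 10  {6,7,8,9,10} 10
  6 to go: {0,2,5,6,8,10} 6  {1,3,4,7,9,10} 1  {2,5,6,8,9,10} 15  {3,4,7,8,9,10} 6  {4,6,7,8,9,10} 15  {5,6,7,8,9,10} 20
  7 to go: {0,2,5,6,8,9,10} 21  {1,3,4,7,8,9,10} 7  {2,5,6,7,8,9,10} 35  {3,4,6,7,8,9,10} 21  {4,5,6,7,8,9,10} 35
  8 to go: {0,2,5,6,7,8,9,10} 56  {1,3,4,6,7,8,9,10} 28  {2,4,5,6,7,8,9,10} 70  {3,4,5,6,7,8,9,10} 56
  9 to go: {0,2,4,5,6,7,8,9,10} 126  {1,3,4,5,6,7,8,9,10} 84  {2,3,4,5,6,7,8,9,10} 126
  if 0:s drops first: 210 orders
  if 1:t drops first: 252 orders
heap linearizations: 462

462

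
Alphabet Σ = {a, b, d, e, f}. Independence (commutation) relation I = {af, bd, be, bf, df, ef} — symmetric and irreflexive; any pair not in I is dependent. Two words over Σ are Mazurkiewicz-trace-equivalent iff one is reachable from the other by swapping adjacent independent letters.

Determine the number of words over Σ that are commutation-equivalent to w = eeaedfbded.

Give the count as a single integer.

#0=e has no predecessor
#1=e depends on [0:e]
#2=a depends on [1:e]
#3=e depends on [2:a]
#4=d depends on [3:e]
#5=f has no predecessor
#6=b depends on [2:a]
#7=d depends on [4:d]
#8=e depends on [7:d]
#9=d depends on [8:e]
sources: [0:e, 5:f]
N(rest) = Σ N(rest − s) over sources s of rest; N(one piece) = 1:
  size 1 → [5]=1  [6]=1  [9]=1
  size 2 → [5,6]=2  [5,9]=2  [6,9]=2  [8,9]=1
  size 3 → [5,6,9]=6  [5,8,9]=3  [6,8,9]=3  [7,8,9]=1
  size 4 → [4,7,8,9]=1  [5,6,8,9]=12  [5,7,8,9]=4  [6,7,8,9]=4
  size 5 → [3,4,7,8,9]=1  [4,5,7,8,9]=5  [4,6,7,8,9]=5  [5,6,7,8,9]=20
  size 6 → [3,4,5,7,8,9]=6  [3,4,6,7,8,9]=6  [4,5,6,7,8,9]=30
  size 7 → [2,3,4,6,7,8,9]=6  [3,4,5,6,7,8,9]=42
  size 8 → [1,2,3,4,6,7,8,9]=6  [2,3,4,5,6,7,8,9]=48
  first=0(e) contributes 54
  first=5(f) contributes 6
|[w]| = 60

60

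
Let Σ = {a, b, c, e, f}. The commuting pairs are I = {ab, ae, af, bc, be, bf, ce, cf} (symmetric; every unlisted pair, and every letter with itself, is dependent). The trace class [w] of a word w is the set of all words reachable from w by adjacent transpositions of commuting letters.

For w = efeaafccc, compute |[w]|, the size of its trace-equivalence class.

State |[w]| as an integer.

126

0(e) covers ∅
1(f) covers 0:e
2(e) covers 1:f
3(a) covers ∅
4(a) covers 3:a
5(f) covers 2:e
6(c) covers 4:a
7(c) covers 6:c
8(c) covers 7:c
floor of heap: 0:e, 3:a
completions by unplaced set U, small U first (add the entries for U minus each lowest piece of U):
  |U|=1: {5}:1  {8}:1
  |U|=2: {2,5}:1  {5,8}:2  {7,8}:1
  |U|=3: {1,2,5}:1  {2,5,8}:3  {5,7,8}:3  {6,7,8}:1
  |U|=4: {0,1,2,5}:1  {1,2,5,8}:4  {2,5,7,8}:6  {4,6,7,8}:1  {5,6,7,8}:4
  |U|=5: {0,1,2,5,8}:5  {1,2,5,7,8}:10  {2,5,6,7,8}:10  {3,4,6,7,8}:1  {4,5,6,7,8}:5
  |U|=6: {0,1,2,5,7,8}:15  {1,2,5,6,7,8}:20  {2,4,5,6,7,8}:15  {3,4,5,6,7,8}:6
  |U|=7: {0,1,2,5,6,7,8}:35  {1,2,4,5,6,7,8}:35  {2,3,4,5,6,7,8}:21
  start at 0(e): 56
  start at 3(a): 70
sum over floor = 126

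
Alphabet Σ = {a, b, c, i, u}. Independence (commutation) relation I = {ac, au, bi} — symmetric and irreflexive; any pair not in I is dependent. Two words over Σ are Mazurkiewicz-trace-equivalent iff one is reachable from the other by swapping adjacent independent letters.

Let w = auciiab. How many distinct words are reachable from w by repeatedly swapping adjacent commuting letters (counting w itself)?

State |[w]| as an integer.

#0=a has no predecessor
#1=u has no predecessor
#2=c depends on [1:u]
#3=i depends on [0:a, 2:c]
#4=i depends on [3:i]
#5=a depends on [4:i]
#6=b depends on [5:a]
sources: [0:a, 1:u]
N(rest) = Σ N(rest − s) over sources s of rest; N(one piece) = 1:
  size 1 → [6]=1
  size 2 → [5,6]=1
  size 3 → [4,5,6]=1
  size 4 → [3,4,5,6]=1
  size 5 → [0,3,4,5,6]=1  [2,3,4,5,6]=1
  first=0(a) contributes 1
  first=1(u) contributes 2
|[w]| = 3

3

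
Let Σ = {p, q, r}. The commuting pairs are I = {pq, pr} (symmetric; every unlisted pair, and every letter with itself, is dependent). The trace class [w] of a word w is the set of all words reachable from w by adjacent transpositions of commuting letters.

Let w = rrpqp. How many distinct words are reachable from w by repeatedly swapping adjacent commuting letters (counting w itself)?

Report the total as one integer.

drop 0:r onto floor
drop 1:r onto {0:r}
drop 2:p onto floor
drop 3:q onto {1:r}
drop 4:p onto {2:p}
ground layer = {0:r, 2:p}
drop-orders for the pieces not yet dropped (sum over which currently-grounded one goes next):
  1 to go: {3} 1  {4} 1
  2 to go: {1,3} 1  {2,4} 1  {3,4} 2
  3 to go: {0,1,3} 1  {1,3,4} 3  {2,3,4} 3
  if 0:r drops first: 6 orders
  if 2:p drops first: 4 orders
heap linearizations: 10

10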